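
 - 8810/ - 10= 881/1 = 881.00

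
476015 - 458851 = 17164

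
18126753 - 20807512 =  - 2680759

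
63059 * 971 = 61230289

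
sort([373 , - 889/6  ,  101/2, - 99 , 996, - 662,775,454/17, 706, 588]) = [-662,-889/6, - 99,454/17, 101/2,373, 588,706, 775,996 ] 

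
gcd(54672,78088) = 8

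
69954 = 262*267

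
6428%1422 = 740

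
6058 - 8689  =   - 2631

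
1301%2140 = 1301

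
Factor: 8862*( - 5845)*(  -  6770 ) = 2^2*3^1*5^2 * 7^2*167^1*211^1 * 677^1 = 350675100300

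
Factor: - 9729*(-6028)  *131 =2^2*3^2  *  11^1*23^1*47^1*131^1  *137^1 = 7682679972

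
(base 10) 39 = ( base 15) 29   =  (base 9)43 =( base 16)27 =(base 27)1c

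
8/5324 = 2/1331 = 0.00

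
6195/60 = 413/4  =  103.25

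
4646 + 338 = 4984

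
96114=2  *48057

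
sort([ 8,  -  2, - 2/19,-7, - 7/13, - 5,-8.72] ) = [-8.72  , - 7, - 5 , - 2,-7/13, - 2/19, 8]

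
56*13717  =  768152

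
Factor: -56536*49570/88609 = -2802489520/88609 = - 2^4*5^1*37^1*191^1*4957^1 * 88609^(  -  1)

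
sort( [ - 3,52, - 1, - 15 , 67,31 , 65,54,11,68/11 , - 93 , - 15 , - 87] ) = [ - 93, - 87, - 15, - 15, - 3, - 1, 68/11,11,31,52,  54,  65, 67 ] 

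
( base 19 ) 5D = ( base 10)108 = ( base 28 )3o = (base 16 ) 6c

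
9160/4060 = 2 + 52/203 = 2.26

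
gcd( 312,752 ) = 8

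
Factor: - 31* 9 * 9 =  - 2511 = -3^4*31^1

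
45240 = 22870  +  22370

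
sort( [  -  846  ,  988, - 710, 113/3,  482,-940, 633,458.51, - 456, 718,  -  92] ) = [ - 940,-846 , - 710,  -  456, - 92 , 113/3, 458.51, 482, 633, 718, 988] 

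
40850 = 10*4085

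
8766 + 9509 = 18275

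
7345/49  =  149+ 44/49 = 149.90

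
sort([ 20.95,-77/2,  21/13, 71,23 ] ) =[ - 77/2,21/13,  20.95,23,71 ] 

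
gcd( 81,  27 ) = 27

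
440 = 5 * 88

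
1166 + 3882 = 5048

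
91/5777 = 91/5777 = 0.02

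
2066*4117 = 8505722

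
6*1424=8544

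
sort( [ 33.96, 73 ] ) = [33.96,73 ]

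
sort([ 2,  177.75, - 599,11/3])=[ - 599,  2, 11/3, 177.75]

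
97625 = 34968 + 62657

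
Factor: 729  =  3^6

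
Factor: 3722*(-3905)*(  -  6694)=2^2* 5^1*11^1*71^1*1861^1*3347^1=97293340540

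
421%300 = 121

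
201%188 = 13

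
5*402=2010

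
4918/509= 4918/509   =  9.66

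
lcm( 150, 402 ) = 10050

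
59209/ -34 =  - 59209/34 = -  1741.44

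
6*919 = 5514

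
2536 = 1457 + 1079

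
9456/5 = 9456/5 = 1891.20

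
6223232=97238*64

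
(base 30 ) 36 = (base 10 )96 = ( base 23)44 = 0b1100000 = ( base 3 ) 10120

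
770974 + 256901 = 1027875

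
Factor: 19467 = 3^3*7^1*103^1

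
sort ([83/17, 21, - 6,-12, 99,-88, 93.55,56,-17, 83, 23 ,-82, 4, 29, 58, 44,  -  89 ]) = [ - 89,-88, - 82,-17, - 12, - 6,  4, 83/17, 21, 23, 29,44,56, 58,  83,93.55, 99 ] 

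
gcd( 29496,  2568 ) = 24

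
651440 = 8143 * 80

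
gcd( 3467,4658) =1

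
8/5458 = 4/2729=0.00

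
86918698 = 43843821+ 43074877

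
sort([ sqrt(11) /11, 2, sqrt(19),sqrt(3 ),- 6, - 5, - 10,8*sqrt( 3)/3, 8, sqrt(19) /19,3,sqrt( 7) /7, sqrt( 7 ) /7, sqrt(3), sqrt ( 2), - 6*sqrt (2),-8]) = [ - 10, - 6*sqrt( 2), - 8, - 6, - 5, sqrt(19 ) /19, sqrt(11)/11 , sqrt(7) /7,sqrt ( 7) /7, sqrt(2 ),sqrt( 3 ), sqrt( 3), 2, 3,sqrt(19 ) , 8 * sqrt( 3) /3, 8]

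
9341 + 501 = 9842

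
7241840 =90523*80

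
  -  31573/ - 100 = 315 + 73/100 =315.73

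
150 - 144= 6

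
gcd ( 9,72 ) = 9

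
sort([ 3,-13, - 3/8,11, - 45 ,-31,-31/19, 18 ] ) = [ - 45,-31, - 13,-31/19, - 3/8, 3, 11 , 18 ] 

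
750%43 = 19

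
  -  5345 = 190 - 5535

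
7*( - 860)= -6020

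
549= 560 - 11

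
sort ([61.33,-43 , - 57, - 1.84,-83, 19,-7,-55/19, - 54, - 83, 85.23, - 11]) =[ - 83, - 83,-57, - 54, - 43,-11, - 7,-55/19,-1.84, 19, 61.33 , 85.23 ] 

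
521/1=521  =  521.00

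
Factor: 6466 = 2^1*53^1*61^1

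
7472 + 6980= 14452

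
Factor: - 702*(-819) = 2^1* 3^5*7^1*13^2 = 574938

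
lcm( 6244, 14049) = 56196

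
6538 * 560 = 3661280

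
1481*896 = 1326976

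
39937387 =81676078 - 41738691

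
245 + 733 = 978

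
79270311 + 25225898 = 104496209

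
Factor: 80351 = 19^1 * 4229^1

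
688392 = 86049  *8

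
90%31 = 28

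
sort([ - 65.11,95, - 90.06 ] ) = [ - 90.06, - 65.11,95]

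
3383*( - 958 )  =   - 3240914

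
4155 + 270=4425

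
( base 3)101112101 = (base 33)71m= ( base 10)7678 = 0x1dfe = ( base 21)h8d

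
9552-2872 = 6680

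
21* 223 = 4683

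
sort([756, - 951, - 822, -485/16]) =[-951,-822,-485/16, 756]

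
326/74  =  163/37  =  4.41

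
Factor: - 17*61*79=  - 81923 = -17^1 * 61^1*79^1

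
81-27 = 54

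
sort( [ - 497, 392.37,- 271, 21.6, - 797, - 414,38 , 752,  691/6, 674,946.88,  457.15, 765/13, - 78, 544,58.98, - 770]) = [ - 797, - 770,  -  497, - 414, - 271, - 78, 21.6,  38, 765/13 , 58.98 , 691/6,392.37, 457.15, 544,674 , 752, 946.88 ]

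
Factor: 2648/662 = 2^2  =  4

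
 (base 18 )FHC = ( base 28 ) 6GQ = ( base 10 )5178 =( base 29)64G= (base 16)143A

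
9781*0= 0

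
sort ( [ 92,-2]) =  [ - 2,  92 ]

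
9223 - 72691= - 63468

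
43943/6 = 43943/6 = 7323.83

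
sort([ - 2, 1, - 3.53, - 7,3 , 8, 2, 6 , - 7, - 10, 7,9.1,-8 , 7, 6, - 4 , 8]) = [ - 10, - 8, - 7, - 7 , - 4 , - 3.53,-2, 1, 2,3,  6,6,7,7, 8,8,9.1 ]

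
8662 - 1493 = 7169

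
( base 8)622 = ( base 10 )402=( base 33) c6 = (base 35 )BH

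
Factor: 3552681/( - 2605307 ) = - 3^1*11^2*193^( - 1)*9787^1*13499^( -1 )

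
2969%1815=1154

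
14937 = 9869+5068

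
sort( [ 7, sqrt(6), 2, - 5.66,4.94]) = [-5.66 , 2,sqrt(6) , 4.94,7]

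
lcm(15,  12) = 60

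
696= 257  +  439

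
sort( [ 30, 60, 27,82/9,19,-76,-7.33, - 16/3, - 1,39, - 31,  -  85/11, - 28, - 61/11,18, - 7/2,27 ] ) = [ - 76, - 31, - 28, - 85/11,- 7.33,  -  61/11, - 16/3, -7/2,-1, 82/9 , 18, 19,27, 27, 30, 39 , 60] 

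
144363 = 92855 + 51508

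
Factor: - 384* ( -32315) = 12408960=2^7* 3^1*5^1*23^1*281^1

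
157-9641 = - 9484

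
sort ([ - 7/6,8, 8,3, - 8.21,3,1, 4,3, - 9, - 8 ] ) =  [ - 9, - 8.21, - 8, - 7/6, 1,3,3, 3, 4, 8, 8 ]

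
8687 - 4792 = 3895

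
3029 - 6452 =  - 3423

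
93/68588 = 93/68588=0.00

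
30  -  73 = -43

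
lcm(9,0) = 0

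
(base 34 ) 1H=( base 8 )63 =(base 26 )1P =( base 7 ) 102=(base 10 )51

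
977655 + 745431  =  1723086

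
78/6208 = 39/3104 = 0.01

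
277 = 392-115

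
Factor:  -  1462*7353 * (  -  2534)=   2^2*3^2*7^1 * 17^1*19^1 * 43^2*181^1 =27240717924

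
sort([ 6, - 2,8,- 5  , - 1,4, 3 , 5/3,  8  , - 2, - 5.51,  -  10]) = [- 10,- 5.51, - 5, - 2, - 2, - 1,5/3 , 3,4,6, 8,8 ] 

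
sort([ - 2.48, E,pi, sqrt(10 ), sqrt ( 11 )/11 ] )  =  [ - 2.48, sqrt( 11)/11, E,pi, sqrt(10) ]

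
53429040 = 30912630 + 22516410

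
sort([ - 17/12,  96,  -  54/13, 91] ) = [ - 54/13, - 17/12,91,96]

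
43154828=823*52436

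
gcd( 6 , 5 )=1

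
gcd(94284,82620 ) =972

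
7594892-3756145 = 3838747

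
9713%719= 366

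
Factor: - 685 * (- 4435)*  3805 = 11559494875 = 5^3*137^1*761^1* 887^1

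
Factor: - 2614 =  - 2^1*1307^1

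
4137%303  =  198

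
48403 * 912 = 44143536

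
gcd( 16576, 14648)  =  8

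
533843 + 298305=832148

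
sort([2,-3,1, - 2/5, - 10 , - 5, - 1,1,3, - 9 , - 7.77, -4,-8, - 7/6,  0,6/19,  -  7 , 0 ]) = [  -  10,-9 , - 8, - 7.77, - 7, - 5, - 4, - 3, - 7/6, - 1, - 2/5, 0, 0,6/19, 1  ,  1,2,3 ] 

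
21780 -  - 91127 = 112907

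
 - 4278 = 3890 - 8168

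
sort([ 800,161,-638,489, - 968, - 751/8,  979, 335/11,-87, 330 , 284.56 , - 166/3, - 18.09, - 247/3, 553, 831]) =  [-968, - 638, - 751/8, - 87,-247/3,-166/3, - 18.09,  335/11 , 161,  284.56,330, 489,553,800, 831,979]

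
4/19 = 4/19 = 0.21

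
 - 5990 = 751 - 6741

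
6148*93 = 571764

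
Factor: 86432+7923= 94355 = 5^1 *113^1*167^1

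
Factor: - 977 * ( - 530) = 517810 = 2^1*5^1 * 53^1*977^1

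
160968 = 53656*3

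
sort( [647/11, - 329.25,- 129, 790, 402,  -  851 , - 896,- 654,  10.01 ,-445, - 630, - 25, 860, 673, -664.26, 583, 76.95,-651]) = [ - 896, - 851, - 664.26, - 654, - 651, - 630, - 445, - 329.25, - 129, - 25, 10.01, 647/11,  76.95, 402, 583,673, 790,860 ] 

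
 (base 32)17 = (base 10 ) 39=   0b100111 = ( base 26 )1d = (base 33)16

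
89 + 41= 130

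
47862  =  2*23931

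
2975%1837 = 1138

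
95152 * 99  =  9420048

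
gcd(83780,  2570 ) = 10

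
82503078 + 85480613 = 167983691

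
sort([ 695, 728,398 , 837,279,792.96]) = [279,  398,695 , 728,792.96, 837 ]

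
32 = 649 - 617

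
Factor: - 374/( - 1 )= 2^1* 11^1*17^1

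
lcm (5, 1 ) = 5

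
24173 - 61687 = - 37514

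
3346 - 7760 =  - 4414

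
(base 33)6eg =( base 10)7012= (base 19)1081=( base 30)7nm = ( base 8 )15544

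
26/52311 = 26/52311= 0.00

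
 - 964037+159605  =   - 804432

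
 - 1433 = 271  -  1704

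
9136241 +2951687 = 12087928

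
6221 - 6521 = -300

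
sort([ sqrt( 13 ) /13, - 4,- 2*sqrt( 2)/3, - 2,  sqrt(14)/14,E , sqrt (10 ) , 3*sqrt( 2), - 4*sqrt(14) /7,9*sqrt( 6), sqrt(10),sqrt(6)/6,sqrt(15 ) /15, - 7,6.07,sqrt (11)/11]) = [ - 7, - 4, - 4*sqrt ( 14)/7, - 2, - 2*sqrt( 2)/3,sqrt (15)/15, sqrt(14) /14,sqrt(13)/13,sqrt ( 11)/11 , sqrt ( 6 )/6 , E,sqrt(10), sqrt( 10 ), 3*sqrt(2 ) , 6.07 , 9*sqrt(6) ] 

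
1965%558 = 291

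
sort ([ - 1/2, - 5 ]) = [ - 5, - 1/2 ]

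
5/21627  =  5/21627 = 0.00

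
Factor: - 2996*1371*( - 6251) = 25676082516 = 2^2*3^1*7^2*19^1*47^1*107^1 * 457^1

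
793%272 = 249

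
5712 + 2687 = 8399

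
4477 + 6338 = 10815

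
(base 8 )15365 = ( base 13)31AB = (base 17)16EG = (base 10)6901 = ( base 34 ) 5wx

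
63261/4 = 15815 + 1/4 = 15815.25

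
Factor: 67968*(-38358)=-2607116544 = - 2^8*3^4*59^1* 2131^1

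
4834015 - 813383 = 4020632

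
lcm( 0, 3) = 0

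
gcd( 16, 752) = 16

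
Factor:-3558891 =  - 3^1*7^1*169471^1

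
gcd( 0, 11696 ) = 11696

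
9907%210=37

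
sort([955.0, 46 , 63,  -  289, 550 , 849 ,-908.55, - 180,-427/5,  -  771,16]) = [ - 908.55,  -  771,  -  289, - 180, - 427/5,16,46 , 63, 550,849,955.0]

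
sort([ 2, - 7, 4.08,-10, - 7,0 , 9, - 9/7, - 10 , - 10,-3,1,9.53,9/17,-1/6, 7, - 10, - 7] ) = [ - 10 , - 10,  -  10,-10,-7,-7,-7,-3, - 9/7,  -  1/6, 0,  9/17 , 1, 2, 4.08, 7, 9,  9.53]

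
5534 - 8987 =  - 3453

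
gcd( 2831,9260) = 1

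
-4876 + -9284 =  - 14160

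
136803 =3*45601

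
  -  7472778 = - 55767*134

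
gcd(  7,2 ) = 1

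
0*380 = 0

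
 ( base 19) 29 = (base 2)101111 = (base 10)47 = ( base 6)115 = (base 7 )65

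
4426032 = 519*8528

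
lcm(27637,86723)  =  2514967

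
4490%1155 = 1025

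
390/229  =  1 + 161/229= 1.70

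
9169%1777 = 284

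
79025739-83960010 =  - 4934271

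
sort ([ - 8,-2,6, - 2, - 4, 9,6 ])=[-8,-4 ,-2, - 2,6,6,9] 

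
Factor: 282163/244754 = 2^(-1)*7^1 *53^(-1)*173^1 * 233^1*2309^( - 1) 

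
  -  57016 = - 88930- - 31914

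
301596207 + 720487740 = 1022083947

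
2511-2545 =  - 34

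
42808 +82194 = 125002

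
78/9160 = 39/4580 = 0.01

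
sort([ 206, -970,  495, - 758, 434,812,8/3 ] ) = [ -970,- 758, 8/3, 206,434 , 495,812]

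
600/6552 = 25/273 = 0.09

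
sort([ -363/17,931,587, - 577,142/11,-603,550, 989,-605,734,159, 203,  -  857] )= [-857, - 605, - 603,-577,-363/17,142/11,159,203, 550,587 , 734,931,989]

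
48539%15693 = 1460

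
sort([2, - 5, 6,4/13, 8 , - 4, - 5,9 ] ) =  [ - 5,  -  5, - 4, 4/13,2, 6,8,9 ]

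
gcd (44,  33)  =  11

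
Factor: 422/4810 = 5^(- 1)*13^( - 1)*37^(  -  1 )*211^1 = 211/2405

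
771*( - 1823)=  - 1405533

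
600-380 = 220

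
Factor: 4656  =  2^4*3^1*97^1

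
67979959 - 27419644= 40560315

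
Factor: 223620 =2^2*3^1*5^1*3727^1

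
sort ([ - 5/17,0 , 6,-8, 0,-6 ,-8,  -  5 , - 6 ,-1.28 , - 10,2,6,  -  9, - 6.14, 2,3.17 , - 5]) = [-10, - 9, - 8, - 8,-6.14,-6,-6,-5, - 5, - 1.28 , - 5/17,0,0 , 2, 2 , 3.17,6,6]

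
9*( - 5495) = -49455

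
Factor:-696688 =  - 2^4*43543^1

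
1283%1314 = 1283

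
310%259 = 51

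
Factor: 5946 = 2^1*3^1*991^1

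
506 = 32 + 474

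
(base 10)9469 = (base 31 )9qe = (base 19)1747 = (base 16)24FD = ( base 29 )B7F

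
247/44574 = 13/2346  =  0.01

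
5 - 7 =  - 2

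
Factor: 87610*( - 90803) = -7955250830 = -  2^1 * 5^1* 8761^1 * 90803^1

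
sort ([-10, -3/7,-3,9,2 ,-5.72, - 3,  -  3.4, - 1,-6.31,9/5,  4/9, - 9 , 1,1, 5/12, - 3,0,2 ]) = [ - 10, - 9, -6.31, - 5.72,  -  3.4, - 3,-3 , - 3, - 1,  -  3/7, 0 , 5/12,4/9,1,1, 9/5, 2, 2 , 9 ] 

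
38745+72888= 111633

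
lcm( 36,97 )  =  3492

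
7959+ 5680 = 13639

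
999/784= 999/784 = 1.27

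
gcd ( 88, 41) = 1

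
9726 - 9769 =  - 43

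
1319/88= 14+87/88 = 14.99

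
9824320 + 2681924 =12506244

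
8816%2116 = 352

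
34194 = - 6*( -5699 ) 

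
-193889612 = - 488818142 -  - 294928530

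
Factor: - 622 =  - 2^1*311^1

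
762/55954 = 381/27977 = 0.01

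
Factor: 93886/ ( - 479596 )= - 157/802 = -2^( - 1)*157^1 * 401^ (- 1)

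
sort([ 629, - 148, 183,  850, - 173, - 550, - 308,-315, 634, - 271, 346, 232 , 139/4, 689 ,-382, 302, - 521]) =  [-550, - 521,-382,-315,-308, - 271,-173, - 148, 139/4, 183,232, 302,346,629, 634, 689,850] 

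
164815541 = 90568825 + 74246716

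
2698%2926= 2698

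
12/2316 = 1/193=0.01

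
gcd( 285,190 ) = 95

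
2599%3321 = 2599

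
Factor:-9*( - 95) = 3^2*5^1*19^1 = 855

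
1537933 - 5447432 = -3909499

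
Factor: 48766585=5^1*7^1*1393331^1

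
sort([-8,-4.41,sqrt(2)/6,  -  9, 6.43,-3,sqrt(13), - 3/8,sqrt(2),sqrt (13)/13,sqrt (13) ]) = [ - 9, - 8, - 4.41, - 3,-3/8, sqrt( 2) /6, sqrt(13)/13 , sqrt(2), sqrt (13 ),sqrt(13), 6.43]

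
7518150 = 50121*150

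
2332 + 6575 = 8907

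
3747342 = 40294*93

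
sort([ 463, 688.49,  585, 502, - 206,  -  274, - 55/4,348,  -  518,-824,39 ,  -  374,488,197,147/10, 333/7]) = [  -  824, - 518,-374,-274, - 206,- 55/4,147/10, 39, 333/7,197, 348,  463,488, 502, 585  ,  688.49]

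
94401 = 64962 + 29439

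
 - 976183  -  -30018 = - 946165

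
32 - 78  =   - 46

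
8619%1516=1039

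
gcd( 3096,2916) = 36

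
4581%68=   25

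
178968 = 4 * 44742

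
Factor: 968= 2^3*11^2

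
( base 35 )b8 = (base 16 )189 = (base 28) e1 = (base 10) 393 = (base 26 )F3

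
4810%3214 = 1596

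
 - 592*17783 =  - 10527536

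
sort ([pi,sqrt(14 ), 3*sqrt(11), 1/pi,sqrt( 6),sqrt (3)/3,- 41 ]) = [-41,1/pi,sqrt(3)/3,sqrt(6) , pi,sqrt( 14), 3  *  sqrt(11)]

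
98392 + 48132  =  146524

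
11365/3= 11365/3 = 3788.33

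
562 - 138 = 424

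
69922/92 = 34961/46 = 760.02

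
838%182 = 110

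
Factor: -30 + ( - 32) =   -  2^1*31^1 = - 62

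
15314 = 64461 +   -  49147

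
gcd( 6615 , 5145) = 735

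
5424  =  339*16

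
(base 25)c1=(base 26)bf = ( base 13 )1A2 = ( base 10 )301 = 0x12D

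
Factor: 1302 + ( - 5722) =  - 4420 = -2^2*5^1 * 13^1*17^1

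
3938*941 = 3705658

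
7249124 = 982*7382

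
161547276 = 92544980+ 69002296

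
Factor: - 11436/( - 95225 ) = 2^2*3^1*  5^ (  -  2 )*13^( - 1 )*293^( - 1)*953^1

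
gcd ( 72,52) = 4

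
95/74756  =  95/74756=0.00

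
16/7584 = 1/474 = 0.00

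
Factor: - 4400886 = -2^1*3^1*7^2*14969^1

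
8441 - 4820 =3621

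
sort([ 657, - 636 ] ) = [ - 636,657] 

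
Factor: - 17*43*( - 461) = 17^1*43^1*461^1 = 336991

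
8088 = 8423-335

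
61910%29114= 3682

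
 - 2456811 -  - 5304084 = 2847273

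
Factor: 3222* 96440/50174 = 2^3*3^2 * 5^1*179^1*2411^1*25087^( - 1 ) =155364840/25087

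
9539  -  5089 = 4450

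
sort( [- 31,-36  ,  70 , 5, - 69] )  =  [ - 69,-36, - 31,5, 70 ]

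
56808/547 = 103 + 467/547 =103.85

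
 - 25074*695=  - 17426430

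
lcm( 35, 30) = 210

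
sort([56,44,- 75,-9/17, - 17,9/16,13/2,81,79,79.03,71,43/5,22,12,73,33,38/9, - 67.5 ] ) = [-75, - 67.5, -17,-9/17,9/16, 38/9, 13/2,43/5 , 12, 22,33,44, 56,71, 73 , 79,79.03,81] 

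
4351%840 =151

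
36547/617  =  36547/617 = 59.23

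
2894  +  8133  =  11027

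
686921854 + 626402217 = 1313324071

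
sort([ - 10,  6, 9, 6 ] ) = [-10,6, 6, 9] 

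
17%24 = 17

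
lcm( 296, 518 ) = 2072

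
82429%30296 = 21837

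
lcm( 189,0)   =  0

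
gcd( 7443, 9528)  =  3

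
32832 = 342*96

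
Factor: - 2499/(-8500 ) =147/500= 2^ (- 2)*3^1*5^( - 3)*7^2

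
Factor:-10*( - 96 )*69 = 66240 = 2^6*3^2*5^1*23^1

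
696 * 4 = 2784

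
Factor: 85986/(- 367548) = - 51/218 = - 2^( -1 )*3^1 *17^1*109^( - 1 )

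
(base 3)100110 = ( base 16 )ff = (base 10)255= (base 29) 8N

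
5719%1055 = 444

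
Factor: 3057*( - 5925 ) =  - 18112725=-  3^2*5^2*79^1*1019^1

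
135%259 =135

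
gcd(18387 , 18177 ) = 3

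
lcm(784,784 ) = 784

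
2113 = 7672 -5559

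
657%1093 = 657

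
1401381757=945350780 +456030977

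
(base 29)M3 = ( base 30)LB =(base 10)641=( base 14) 33b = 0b1010000001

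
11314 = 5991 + 5323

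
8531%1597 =546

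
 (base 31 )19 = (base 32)18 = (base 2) 101000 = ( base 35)15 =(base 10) 40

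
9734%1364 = 186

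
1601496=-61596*( - 26)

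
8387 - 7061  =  1326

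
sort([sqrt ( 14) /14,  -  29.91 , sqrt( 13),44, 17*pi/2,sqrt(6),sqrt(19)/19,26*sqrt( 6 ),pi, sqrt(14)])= [ - 29.91,sqrt(19 )/19,sqrt( 14 ) /14,sqrt(6),pi,sqrt ( 13),sqrt ( 14), 17*pi/2,44,26*sqrt( 6 ) ] 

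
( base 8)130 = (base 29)31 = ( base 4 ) 1120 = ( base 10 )88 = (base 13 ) 6A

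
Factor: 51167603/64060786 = 2^ ( - 1 )*17^1*3009859^1*32030393^( - 1) 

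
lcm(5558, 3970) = 27790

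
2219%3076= 2219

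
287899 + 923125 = 1211024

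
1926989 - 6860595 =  - 4933606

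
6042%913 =564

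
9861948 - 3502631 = 6359317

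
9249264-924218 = 8325046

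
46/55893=46/55893= 0.00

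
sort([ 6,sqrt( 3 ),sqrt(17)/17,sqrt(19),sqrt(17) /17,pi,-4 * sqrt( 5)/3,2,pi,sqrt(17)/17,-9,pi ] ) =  [ - 9,-4*sqrt(5)/3,sqrt( 17)/17, sqrt(17) /17,sqrt(17)/17,sqrt( 3),2,pi,pi,pi, sqrt(19) , 6]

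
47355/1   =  47355  =  47355.00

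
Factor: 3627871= 13^1*29^1*9623^1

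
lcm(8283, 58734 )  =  646074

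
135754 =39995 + 95759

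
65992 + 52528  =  118520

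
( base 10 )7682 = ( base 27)AEE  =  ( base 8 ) 17002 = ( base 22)fj4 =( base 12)4542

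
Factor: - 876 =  - 2^2 * 3^1*73^1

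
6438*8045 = 51793710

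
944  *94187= 88912528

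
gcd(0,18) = 18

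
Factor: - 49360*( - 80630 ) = 2^5*5^2*11^1*617^1*733^1 = 3979896800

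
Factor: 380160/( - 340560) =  - 2^4*3^1*43^ ( -1 ) = - 48/43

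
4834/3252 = 1 + 791/1626=   1.49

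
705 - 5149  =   - 4444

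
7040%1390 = 90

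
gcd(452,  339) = 113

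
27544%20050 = 7494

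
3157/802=3 + 751/802 = 3.94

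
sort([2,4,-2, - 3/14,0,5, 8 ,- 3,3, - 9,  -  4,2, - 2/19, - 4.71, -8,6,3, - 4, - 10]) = [ - 10, - 9 ,-8,-4.71, - 4,-4, - 3, - 2, - 3/14 , - 2/19,0,2 , 2, 3,  3,4, 5,6,8 ]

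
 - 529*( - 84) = 44436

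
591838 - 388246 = 203592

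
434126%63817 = 51224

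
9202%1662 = 892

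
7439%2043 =1310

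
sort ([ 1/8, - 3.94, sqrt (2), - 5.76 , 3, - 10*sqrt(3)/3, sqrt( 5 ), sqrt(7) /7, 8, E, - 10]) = [ - 10, - 10*sqrt (3 ) /3, -5.76, - 3.94,  1/8, sqrt(  7)/7, sqrt( 2 ), sqrt( 5 ),E,3,8 ]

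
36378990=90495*402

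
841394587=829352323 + 12042264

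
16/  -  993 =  - 16/993= - 0.02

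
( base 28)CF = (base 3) 111000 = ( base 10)351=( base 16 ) 15F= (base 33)AL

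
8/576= 1/72 = 0.01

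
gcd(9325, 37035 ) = 5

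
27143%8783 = 794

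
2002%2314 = 2002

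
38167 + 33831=71998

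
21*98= 2058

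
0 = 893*0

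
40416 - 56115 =  -  15699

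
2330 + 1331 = 3661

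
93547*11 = 1029017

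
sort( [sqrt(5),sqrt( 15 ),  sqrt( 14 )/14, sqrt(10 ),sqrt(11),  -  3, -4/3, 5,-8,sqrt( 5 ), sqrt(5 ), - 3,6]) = [-8, - 3, - 3,-4/3, sqrt( 14)/14, sqrt (5),sqrt(5),  sqrt( 5),sqrt( 10), sqrt(11), sqrt(15 ),  5 , 6]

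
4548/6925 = 4548/6925= 0.66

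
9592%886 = 732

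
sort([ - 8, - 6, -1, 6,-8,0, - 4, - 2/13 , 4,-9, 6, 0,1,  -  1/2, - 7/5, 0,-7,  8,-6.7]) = [ - 9, - 8,-8, - 7,-6.7,-6,-4, - 7/5,  -  1,-1/2, - 2/13, 0, 0  ,  0, 1, 4, 6, 6, 8]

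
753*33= 24849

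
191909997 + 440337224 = 632247221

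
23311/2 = 23311/2 =11655.50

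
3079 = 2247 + 832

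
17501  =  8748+8753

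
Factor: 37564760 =2^3 *5^1*939119^1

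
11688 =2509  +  9179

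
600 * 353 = 211800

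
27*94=2538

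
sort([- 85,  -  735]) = [ - 735,-85] 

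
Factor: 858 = 2^1*3^1*11^1*13^1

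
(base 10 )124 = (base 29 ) 48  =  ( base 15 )84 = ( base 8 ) 174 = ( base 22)5E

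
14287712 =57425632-43137920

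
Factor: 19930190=2^1 * 5^1*7^1*23^1 * 12379^1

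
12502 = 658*19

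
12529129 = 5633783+6895346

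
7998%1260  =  438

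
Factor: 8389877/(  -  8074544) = -2^(-4)*19^( - 1 ) * 26561^(-1)*8389877^1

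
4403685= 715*6159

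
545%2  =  1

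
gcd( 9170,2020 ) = 10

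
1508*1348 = 2032784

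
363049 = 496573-133524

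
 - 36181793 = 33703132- 69884925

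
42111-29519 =12592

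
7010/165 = 1402/33=42.48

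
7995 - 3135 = 4860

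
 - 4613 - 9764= - 14377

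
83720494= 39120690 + 44599804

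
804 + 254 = 1058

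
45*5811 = 261495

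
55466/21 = 55466/21 = 2641.24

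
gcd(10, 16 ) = 2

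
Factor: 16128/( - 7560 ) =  - 32/15= -2^5* 3^( - 1 ) * 5^( - 1) 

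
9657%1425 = 1107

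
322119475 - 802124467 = -480004992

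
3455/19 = 3455/19 =181.84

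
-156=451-607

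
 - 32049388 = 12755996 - 44805384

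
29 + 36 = 65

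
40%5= 0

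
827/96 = 827/96 = 8.61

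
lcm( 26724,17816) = 53448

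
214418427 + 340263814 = 554682241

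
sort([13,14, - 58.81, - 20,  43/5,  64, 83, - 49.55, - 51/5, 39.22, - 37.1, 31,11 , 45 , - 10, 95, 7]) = [ - 58.81, - 49.55, - 37.1,-20, - 51/5, - 10, 7, 43/5, 11,13, 14, 31,39.22,45,64, 83, 95] 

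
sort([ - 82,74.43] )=[ - 82,74.43 ] 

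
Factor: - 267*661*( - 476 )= 2^2*3^1*7^1*17^1*89^1*661^1 = 84007812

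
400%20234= 400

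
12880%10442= 2438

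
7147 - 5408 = 1739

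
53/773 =53/773 = 0.07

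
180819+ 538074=718893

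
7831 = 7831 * 1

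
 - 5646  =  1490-7136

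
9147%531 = 120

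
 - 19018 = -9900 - 9118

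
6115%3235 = 2880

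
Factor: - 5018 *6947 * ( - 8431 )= 293905047826 = 2^1*13^1*193^1*6947^1*8431^1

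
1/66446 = 1/66446 = 0.00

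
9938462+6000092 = 15938554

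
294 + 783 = 1077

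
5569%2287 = 995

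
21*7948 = 166908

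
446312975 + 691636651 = 1137949626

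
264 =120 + 144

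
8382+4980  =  13362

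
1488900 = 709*2100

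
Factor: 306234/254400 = 2^(-5 )*3^2*5^( -2 ) * 107^1 = 963/800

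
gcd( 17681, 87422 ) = 1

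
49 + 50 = 99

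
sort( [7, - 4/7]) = [ - 4/7, 7]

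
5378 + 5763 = 11141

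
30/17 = 1+ 13/17=1.76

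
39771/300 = 13257/100 = 132.57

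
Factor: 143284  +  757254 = 2^1*193^1*2333^1 = 900538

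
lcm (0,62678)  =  0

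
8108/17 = 476 + 16/17 = 476.94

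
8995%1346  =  919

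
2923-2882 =41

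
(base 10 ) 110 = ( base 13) 86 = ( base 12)92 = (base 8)156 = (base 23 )4I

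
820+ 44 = 864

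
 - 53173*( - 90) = 4785570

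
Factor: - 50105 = -5^1*11^1*911^1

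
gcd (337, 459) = 1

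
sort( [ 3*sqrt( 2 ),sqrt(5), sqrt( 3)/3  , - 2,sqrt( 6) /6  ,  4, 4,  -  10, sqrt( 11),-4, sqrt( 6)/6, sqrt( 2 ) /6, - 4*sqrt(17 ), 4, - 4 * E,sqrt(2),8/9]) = [ - 4*sqrt( 17), - 4 * E ,- 10,-4, - 2, sqrt( 2)/6, sqrt(6) /6, sqrt( 6)/6, sqrt( 3 ) /3,8/9, sqrt(2),sqrt( 5), sqrt(11 ), 4, 4,4,  3*sqrt( 2)]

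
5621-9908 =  - 4287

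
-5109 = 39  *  ( - 131)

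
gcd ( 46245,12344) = 1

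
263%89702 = 263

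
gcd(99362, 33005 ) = 1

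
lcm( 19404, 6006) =252252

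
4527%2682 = 1845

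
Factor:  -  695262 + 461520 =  - 2^1*3^1*163^1*239^1 = - 233742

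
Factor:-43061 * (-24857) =1070367277 =7^1*17^2*53^1*67^1*149^1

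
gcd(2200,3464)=8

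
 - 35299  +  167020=131721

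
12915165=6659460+6255705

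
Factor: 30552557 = 7^1*163^1*26777^1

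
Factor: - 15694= - 2^1*7^1 * 19^1 * 59^1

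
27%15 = 12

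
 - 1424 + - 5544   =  -6968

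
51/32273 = 51/32273  =  0.00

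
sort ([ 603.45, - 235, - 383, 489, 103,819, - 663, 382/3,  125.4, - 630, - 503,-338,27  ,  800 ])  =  [ - 663,-630, - 503, - 383,-338, - 235, 27,103, 125.4, 382/3, 489, 603.45,800, 819 ]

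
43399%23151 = 20248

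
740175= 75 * 9869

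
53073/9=5897  =  5897.00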